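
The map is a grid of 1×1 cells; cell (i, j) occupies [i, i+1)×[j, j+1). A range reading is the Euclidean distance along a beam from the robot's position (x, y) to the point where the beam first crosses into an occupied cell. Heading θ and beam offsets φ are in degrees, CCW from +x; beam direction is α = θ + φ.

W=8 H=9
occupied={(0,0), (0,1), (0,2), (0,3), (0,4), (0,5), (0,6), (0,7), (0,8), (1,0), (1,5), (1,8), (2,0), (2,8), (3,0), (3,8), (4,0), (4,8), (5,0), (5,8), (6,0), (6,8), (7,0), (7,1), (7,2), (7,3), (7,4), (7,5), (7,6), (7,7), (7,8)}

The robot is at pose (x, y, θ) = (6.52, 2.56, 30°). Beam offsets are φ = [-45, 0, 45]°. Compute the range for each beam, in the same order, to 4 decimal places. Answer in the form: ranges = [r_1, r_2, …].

ranges = [0.4969, 0.5543, 1.8546]

beam 1: φ=-45°, α=345°
  d=(0.9659,-0.2588)  start (6,2)  tX=0.4969 tY=2.1637  stride 1/|dx|=1.0353 1/|dy|=3.8637
    cross x-line → (7,2), t=0.4969 (wall)
  → r_1 = 0.4969
beam 2: φ=0°, α=30°
  d=(0.8660,0.5000)  start (6,2)  tX=0.5543 tY=0.8800  stride 1/|dx|=1.1547 1/|dy|=2.0000
    cross x-line → (7,2), t=0.5543 (wall)
  → r_2 = 0.5543
beam 3: φ=45°, α=75°
  d=(0.2588,0.9659)  start (6,2)  tX=1.8546 tY=0.4555  stride 1/|dx|=3.8637 1/|dy|=1.0353
    cross y-line → (6,3), t=0.4555
    cross y-line → (6,4), t=1.4908
    cross x-line → (7,4), t=1.8546 (wall)
  → r_3 = 1.8546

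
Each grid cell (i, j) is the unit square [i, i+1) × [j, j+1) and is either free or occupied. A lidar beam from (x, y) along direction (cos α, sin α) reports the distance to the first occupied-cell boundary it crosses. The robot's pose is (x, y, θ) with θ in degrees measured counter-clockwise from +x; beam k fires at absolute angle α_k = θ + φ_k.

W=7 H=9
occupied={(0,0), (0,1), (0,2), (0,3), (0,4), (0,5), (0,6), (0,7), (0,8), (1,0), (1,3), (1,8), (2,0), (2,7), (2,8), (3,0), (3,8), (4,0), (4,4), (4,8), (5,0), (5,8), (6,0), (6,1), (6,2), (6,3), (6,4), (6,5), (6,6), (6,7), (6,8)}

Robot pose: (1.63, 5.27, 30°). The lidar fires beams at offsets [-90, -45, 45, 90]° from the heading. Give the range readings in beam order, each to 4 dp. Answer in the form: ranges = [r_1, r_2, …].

ranges = [4.9306, 2.4536, 1.7910, 1.2600]

beam 1: φ=-90°, α=300°
  dir = (cos 300°, sin 300°) = (0.5000, -0.8660); from cell (1,5)
  next x-line at t=0.7400, next y-line at t=0.3118; Δt_x=2.0000, Δt_y=1.1547
    y: enter (1,4) at t=0.3118
    x: enter (2,4) at t=0.7400
    y: enter (2,3) at t=1.4665
    y: enter (2,2) at t=2.6212
    x: enter (3,2) at t=2.7400
    y: enter (3,1) at t=3.7759
    x: enter (4,1) at t=4.7400
    y: enter (4,0) at t=4.9306 ← occupied
  → r_1 = 4.9306
beam 2: φ=-45°, α=345°
  dir = (cos 345°, sin 345°) = (0.9659, -0.2588); from cell (1,5)
  next x-line at t=0.3831, next y-line at t=1.0432; Δt_x=1.0353, Δt_y=3.8637
    x: enter (2,5) at t=0.3831
    y: enter (2,4) at t=1.0432
    x: enter (3,4) at t=1.4183
    x: enter (4,4) at t=2.4536 ← occupied
  → r_2 = 2.4536
beam 3: φ=45°, α=75°
  dir = (cos 75°, sin 75°) = (0.2588, 0.9659); from cell (1,5)
  next x-line at t=1.4296, next y-line at t=0.7558; Δt_x=3.8637, Δt_y=1.0353
    y: enter (1,6) at t=0.7558
    x: enter (2,6) at t=1.4296
    y: enter (2,7) at t=1.7910 ← occupied
  → r_3 = 1.7910
beam 4: φ=90°, α=120°
  dir = (cos 120°, sin 120°) = (-0.5000, 0.8660); from cell (1,5)
  next x-line at t=1.2600, next y-line at t=0.8429; Δt_x=2.0000, Δt_y=1.1547
    y: enter (1,6) at t=0.8429
    x: enter (0,6) at t=1.2600 ← occupied
  → r_4 = 1.2600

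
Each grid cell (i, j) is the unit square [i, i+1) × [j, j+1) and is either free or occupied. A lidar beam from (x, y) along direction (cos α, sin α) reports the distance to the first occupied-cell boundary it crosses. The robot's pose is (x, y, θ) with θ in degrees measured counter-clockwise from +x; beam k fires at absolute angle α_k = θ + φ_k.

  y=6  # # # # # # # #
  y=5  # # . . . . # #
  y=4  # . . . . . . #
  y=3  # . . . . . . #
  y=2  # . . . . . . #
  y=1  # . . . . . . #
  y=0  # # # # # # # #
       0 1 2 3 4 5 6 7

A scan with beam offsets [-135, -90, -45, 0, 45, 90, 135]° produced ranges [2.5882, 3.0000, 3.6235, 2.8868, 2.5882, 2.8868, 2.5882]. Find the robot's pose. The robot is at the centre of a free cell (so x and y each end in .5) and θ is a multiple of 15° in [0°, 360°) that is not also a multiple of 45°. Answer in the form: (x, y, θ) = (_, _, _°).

(x, y, θ) = (4.5, 3.5, 240°)

Candidates: 28 free-cell centres × 16 headings = 448 poses. Raycast each; keep the one whose scan matches to 4 dp.
  (3.5, 3.5, 165°): beam 1 = 3.0000 ≠ 2.5882 ✗
  (6.5, 2.5, 75°): beam 1 = 1.0000 ≠ 2.5882 ✗
  (5.5, 2.5, 300°): beam 1 = 4.6587 ≠ 2.5882 ✗
  (1.5, 1.5, 150°): beam 1 = 5.6940 ≠ 2.5882 ✗
  …
  (4.5, 3.5, 240°): r_1=2.5882, r_2=3.0000, r_3=3.6235, r_4=2.8868, r_5=2.5882, r_6=2.8868, r_7=2.5882 — all match ✓
Unique over the lattice → pose = (4.5, 3.5, 240°).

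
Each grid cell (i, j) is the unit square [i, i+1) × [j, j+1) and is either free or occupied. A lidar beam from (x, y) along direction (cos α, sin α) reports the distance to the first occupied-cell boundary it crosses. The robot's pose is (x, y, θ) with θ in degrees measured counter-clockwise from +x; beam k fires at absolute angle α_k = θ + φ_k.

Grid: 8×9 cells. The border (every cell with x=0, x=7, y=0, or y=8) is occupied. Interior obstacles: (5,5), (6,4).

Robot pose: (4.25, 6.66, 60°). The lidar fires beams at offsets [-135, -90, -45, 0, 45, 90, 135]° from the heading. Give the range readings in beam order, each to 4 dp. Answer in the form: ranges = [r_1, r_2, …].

ranges = [5.8597, 1.3200, 2.8470, 1.5473, 1.3873, 2.6800, 3.3646]

beam 1: φ=-135°, α=285°
  dir = (cos 285°, sin 285°) = (0.2588, -0.9659); from cell (4,6)
  next x-line at t=2.8978, next y-line at t=0.6833; Δt_x=3.8637, Δt_y=1.0353
    y: enter (4,5) at t=0.6833
    y: enter (4,4) at t=1.7186
    y: enter (4,3) at t=2.7538
    x: enter (5,3) at t=2.8978
    y: enter (5,2) at t=3.7891
    y: enter (5,1) at t=4.8244
    y: enter (5,0) at t=5.8597 ← occupied
  → r_1 = 5.8597
beam 2: φ=-90°, α=330°
  dir = (cos 330°, sin 330°) = (0.8660, -0.5000); from cell (4,6)
  next x-line at t=0.8660, next y-line at t=1.3200; Δt_x=1.1547, Δt_y=2.0000
    x: enter (5,6) at t=0.8660
    y: enter (5,5) at t=1.3200 ← occupied
  → r_2 = 1.3200
beam 3: φ=-45°, α=15°
  dir = (cos 15°, sin 15°) = (0.9659, 0.2588); from cell (4,6)
  next x-line at t=0.7765, next y-line at t=1.3137; Δt_x=1.0353, Δt_y=3.8637
    x: enter (5,6) at t=0.7765
    y: enter (5,7) at t=1.3137
    x: enter (6,7) at t=1.8117
    x: enter (7,7) at t=2.8470 ← occupied
  → r_3 = 2.8470
beam 4: φ=0°, α=60°
  dir = (cos 60°, sin 60°) = (0.5000, 0.8660); from cell (4,6)
  next x-line at t=1.5000, next y-line at t=0.3926; Δt_x=2.0000, Δt_y=1.1547
    y: enter (4,7) at t=0.3926
    x: enter (5,7) at t=1.5000
    y: enter (5,8) at t=1.5473 ← occupied
  → r_4 = 1.5473
beam 5: φ=45°, α=105°
  dir = (cos 105°, sin 105°) = (-0.2588, 0.9659); from cell (4,6)
  next x-line at t=0.9659, next y-line at t=0.3520; Δt_x=3.8637, Δt_y=1.0353
    y: enter (4,7) at t=0.3520
    x: enter (3,7) at t=0.9659
    y: enter (3,8) at t=1.3873 ← occupied
  → r_5 = 1.3873
beam 6: φ=90°, α=150°
  dir = (cos 150°, sin 150°) = (-0.8660, 0.5000); from cell (4,6)
  next x-line at t=0.2887, next y-line at t=0.6800; Δt_x=1.1547, Δt_y=2.0000
    x: enter (3,6) at t=0.2887
    y: enter (3,7) at t=0.6800
    x: enter (2,7) at t=1.4434
    x: enter (1,7) at t=2.5981
    y: enter (1,8) at t=2.6800 ← occupied
  → r_6 = 2.6800
beam 7: φ=135°, α=195°
  dir = (cos 195°, sin 195°) = (-0.9659, -0.2588); from cell (4,6)
  next x-line at t=0.2588, next y-line at t=2.5500; Δt_x=1.0353, Δt_y=3.8637
    x: enter (3,6) at t=0.2588
    x: enter (2,6) at t=1.2941
    x: enter (1,6) at t=2.3294
    y: enter (1,5) at t=2.5500
    x: enter (0,5) at t=3.3646 ← occupied
  → r_7 = 3.3646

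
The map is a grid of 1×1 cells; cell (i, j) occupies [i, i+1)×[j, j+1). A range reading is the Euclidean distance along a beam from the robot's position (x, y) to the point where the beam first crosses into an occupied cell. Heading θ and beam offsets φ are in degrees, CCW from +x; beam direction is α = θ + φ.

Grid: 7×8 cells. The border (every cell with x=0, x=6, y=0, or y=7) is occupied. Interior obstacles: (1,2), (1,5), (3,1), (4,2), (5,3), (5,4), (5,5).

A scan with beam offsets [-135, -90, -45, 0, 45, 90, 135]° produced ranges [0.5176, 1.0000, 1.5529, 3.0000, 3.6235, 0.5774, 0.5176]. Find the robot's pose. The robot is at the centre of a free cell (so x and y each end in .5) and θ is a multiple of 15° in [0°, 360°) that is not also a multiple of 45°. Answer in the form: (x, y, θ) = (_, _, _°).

(x, y, θ) = (1.5, 4.5, 330°)

Enumerate (i+0.5, j+0.5, θ) over the 23 free cells and 16 admissible headings. For each, cast all 7 beams and compare to the given ranges.
  (1.5, 3.5, 120°): beam 1 = 2.5882 ≠ 0.5176 ✗
  (4.5, 6.5, 240°): beam 3 = 2.5882 ≠ 1.5529 ✗
  (3.5, 6.5, 240°): beam 3 = 1.9319 ≠ 1.5529 ✗
  (3.5, 4.5, 195°): beam 1 = 2.8868 ≠ 0.5176 ✗
  …
  (1.5, 4.5, 330°): r_1=0.5176, r_2=1.0000, r_3=1.5529, r_4=3.0000, r_5=3.6235, r_6=0.5774, r_7=0.5176 — all match ✓
Only this pose fits every beam.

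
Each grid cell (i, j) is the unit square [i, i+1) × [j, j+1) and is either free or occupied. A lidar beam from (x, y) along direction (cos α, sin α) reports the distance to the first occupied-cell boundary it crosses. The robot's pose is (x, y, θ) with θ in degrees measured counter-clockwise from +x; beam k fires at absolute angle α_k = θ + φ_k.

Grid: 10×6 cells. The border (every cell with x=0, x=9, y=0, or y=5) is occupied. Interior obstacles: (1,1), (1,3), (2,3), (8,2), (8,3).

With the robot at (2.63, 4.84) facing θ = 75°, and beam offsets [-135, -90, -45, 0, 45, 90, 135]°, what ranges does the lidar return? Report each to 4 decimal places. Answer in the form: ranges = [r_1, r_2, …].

beam 1: φ=-135°, α=300°
  direction (0.5000, -0.8660); cell (2,4); t to first gridline: x 0.7400, y 0.9699 (then +2.0000 / +1.1547)
    (3,4) via x @ 0.7400
    (3,3) via y @ 0.9699
    (3,2) via y @ 2.1246
    (4,2) via x @ 2.7400
    (4,1) via y @ 3.2793
    (4,0) via y @ 4.4341  # hit
  → r_1 = 4.4341
beam 2: φ=-90°, α=345°
  direction (0.9659, -0.2588); cell (2,4); t to first gridline: x 0.3831, y 3.2455 (then +1.0353 / +3.8637)
    (3,4) via x @ 0.3831
    (4,4) via x @ 1.4183
    (5,4) via x @ 2.4536
    (5,3) via y @ 3.2455
    (6,3) via x @ 3.4889
    (7,3) via x @ 4.5242
    (8,3) via x @ 5.5594  # hit
  → r_2 = 5.5594
beam 3: φ=-45°, α=30°
  direction (0.8660, 0.5000); cell (2,4); t to first gridline: x 0.4272, y 0.3200 (then +1.1547 / +2.0000)
    (2,5) via y @ 0.3200  # hit
  → r_3 = 0.3200
beam 4: φ=0°, α=75°
  direction (0.2588, 0.9659); cell (2,4); t to first gridline: x 1.4296, y 0.1656 (then +3.8637 / +1.0353)
    (2,5) via y @ 0.1656  # hit
  → r_4 = 0.1656
beam 5: φ=45°, α=120°
  direction (-0.5000, 0.8660); cell (2,4); t to first gridline: x 1.2600, y 0.1848 (then +2.0000 / +1.1547)
    (2,5) via y @ 0.1848  # hit
  → r_5 = 0.1848
beam 6: φ=90°, α=165°
  direction (-0.9659, 0.2588); cell (2,4); t to first gridline: x 0.6522, y 0.6182 (then +1.0353 / +3.8637)
    (2,5) via y @ 0.6182  # hit
  → r_6 = 0.6182
beam 7: φ=135°, α=210°
  direction (-0.8660, -0.5000); cell (2,4); t to first gridline: x 0.7275, y 1.6800 (then +1.1547 / +2.0000)
    (1,4) via x @ 0.7275
    (1,3) via y @ 1.6800  # hit
  → r_7 = 1.6800

ranges = [4.4341, 5.5594, 0.3200, 0.1656, 0.1848, 0.6182, 1.6800]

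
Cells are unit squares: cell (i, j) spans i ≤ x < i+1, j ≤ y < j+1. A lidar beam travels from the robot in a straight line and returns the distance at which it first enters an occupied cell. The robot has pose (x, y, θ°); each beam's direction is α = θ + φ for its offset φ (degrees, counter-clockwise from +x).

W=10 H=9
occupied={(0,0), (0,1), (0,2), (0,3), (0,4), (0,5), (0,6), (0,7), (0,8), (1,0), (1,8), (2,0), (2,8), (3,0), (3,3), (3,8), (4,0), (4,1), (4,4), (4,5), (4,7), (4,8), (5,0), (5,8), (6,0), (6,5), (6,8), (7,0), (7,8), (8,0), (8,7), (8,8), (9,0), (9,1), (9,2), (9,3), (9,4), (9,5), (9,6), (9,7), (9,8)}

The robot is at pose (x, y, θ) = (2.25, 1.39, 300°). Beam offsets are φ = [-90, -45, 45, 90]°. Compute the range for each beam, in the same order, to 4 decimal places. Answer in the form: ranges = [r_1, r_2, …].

ranges = [0.7800, 0.4038, 1.5068, 7.7942]

beam 1: φ=-90°, α=210°
  cosα=-0.8660 sinα=-0.5000 | (2,1) | tMaxX 0.2887 tMaxY 0.7800 | tΔX 1.1547 tΔY 2.0000
    t=0.2887 [x] (1,1)
    t=0.7800 [y] (1,0) — stop
  → r_1 = 0.7800
beam 2: φ=-45°, α=255°
  cosα=-0.2588 sinα=-0.9659 | (2,1) | tMaxX 0.9659 tMaxY 0.4038 | tΔX 3.8637 tΔY 1.0353
    t=0.4038 [y] (2,0) — stop
  → r_2 = 0.4038
beam 3: φ=45°, α=345°
  cosα=0.9659 sinα=-0.2588 | (2,1) | tMaxX 0.7765 tMaxY 1.5068 | tΔX 1.0353 tΔY 3.8637
    t=0.7765 [x] (3,1)
    t=1.5068 [y] (3,0) — stop
  → r_3 = 1.5068
beam 4: φ=90°, α=30°
  cosα=0.8660 sinα=0.5000 | (2,1) | tMaxX 0.8660 tMaxY 1.2200 | tΔX 1.1547 tΔY 2.0000
    t=0.8660 [x] (3,1)
    t=1.2200 [y] (3,2)
    t=2.0207 [x] (4,2)
    t=3.1754 [x] (5,2)
    t=3.2200 [y] (5,3)
    t=4.3301 [x] (6,3)
    t=5.2200 [y] (6,4)
    t=5.4848 [x] (7,4)
    t=6.6395 [x] (8,4)
    t=7.2200 [y] (8,5)
    t=7.7942 [x] (9,5) — stop
  → r_4 = 7.7942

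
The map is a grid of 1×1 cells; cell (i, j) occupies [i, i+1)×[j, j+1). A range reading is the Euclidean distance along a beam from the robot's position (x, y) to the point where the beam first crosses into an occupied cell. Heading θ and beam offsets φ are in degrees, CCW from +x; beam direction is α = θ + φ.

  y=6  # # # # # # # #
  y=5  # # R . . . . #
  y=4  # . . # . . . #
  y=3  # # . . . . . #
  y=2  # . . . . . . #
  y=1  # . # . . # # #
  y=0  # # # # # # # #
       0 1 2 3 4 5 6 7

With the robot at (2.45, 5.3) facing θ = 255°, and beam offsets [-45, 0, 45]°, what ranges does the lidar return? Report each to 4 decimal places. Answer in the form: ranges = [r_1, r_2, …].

beam 1: φ=-45°, α=210°
  d=(-0.8660,-0.5000)  start (2,5)  tX=0.5196 tY=0.6000  stride 1/|dx|=1.1547 1/|dy|=2.0000
    cross x-line → (1,5), t=0.5196 (wall)
  → r_1 = 0.5196
beam 2: φ=0°, α=255°
  d=(-0.2588,-0.9659)  start (2,5)  tX=1.7387 tY=0.3106  stride 1/|dx|=3.8637 1/|dy|=1.0353
    cross y-line → (2,4), t=0.3106
    cross y-line → (2,3), t=1.3459
    cross x-line → (1,3), t=1.7387 (wall)
  → r_2 = 1.7387
beam 3: φ=45°, α=300°
  d=(0.5000,-0.8660)  start (2,5)  tX=1.1000 tY=0.3464  stride 1/|dx|=2.0000 1/|dy|=1.1547
    cross y-line → (2,4), t=0.3464
    cross x-line → (3,4), t=1.1000 (wall)
  → r_3 = 1.1000

ranges = [0.5196, 1.7387, 1.1000]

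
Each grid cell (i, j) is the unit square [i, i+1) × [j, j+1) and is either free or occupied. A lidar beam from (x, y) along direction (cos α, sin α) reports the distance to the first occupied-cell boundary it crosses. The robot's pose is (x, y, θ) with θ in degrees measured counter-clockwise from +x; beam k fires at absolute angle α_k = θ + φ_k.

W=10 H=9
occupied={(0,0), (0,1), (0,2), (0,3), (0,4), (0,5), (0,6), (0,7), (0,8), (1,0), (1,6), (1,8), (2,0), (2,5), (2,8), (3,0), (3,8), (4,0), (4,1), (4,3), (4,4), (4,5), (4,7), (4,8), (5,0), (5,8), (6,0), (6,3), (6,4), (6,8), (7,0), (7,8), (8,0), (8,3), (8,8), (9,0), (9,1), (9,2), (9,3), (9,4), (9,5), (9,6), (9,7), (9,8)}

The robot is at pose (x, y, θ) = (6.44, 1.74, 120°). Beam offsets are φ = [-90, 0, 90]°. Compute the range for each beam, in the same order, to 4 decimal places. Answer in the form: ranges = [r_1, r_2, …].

ranges = [2.5200, 2.8800, 1.4800]

beam 1: φ=-90°, α=30°
  d=(0.8660,0.5000)  start (6,1)  tX=0.6466 tY=0.5200  stride 1/|dx|=1.1547 1/|dy|=2.0000
    cross y-line → (6,2), t=0.5200
    cross x-line → (7,2), t=0.6466
    cross x-line → (8,2), t=1.8013
    cross y-line → (8,3), t=2.5200 (wall)
  → r_1 = 2.5200
beam 2: φ=0°, α=120°
  d=(-0.5000,0.8660)  start (6,1)  tX=0.8800 tY=0.3002  stride 1/|dx|=2.0000 1/|dy|=1.1547
    cross y-line → (6,2), t=0.3002
    cross x-line → (5,2), t=0.8800
    cross y-line → (5,3), t=1.4549
    cross y-line → (5,4), t=2.6096
    cross x-line → (4,4), t=2.8800 (wall)
  → r_2 = 2.8800
beam 3: φ=90°, α=210°
  d=(-0.8660,-0.5000)  start (6,1)  tX=0.5081 tY=1.4800  stride 1/|dx|=1.1547 1/|dy|=2.0000
    cross x-line → (5,1), t=0.5081
    cross y-line → (5,0), t=1.4800 (wall)
  → r_3 = 1.4800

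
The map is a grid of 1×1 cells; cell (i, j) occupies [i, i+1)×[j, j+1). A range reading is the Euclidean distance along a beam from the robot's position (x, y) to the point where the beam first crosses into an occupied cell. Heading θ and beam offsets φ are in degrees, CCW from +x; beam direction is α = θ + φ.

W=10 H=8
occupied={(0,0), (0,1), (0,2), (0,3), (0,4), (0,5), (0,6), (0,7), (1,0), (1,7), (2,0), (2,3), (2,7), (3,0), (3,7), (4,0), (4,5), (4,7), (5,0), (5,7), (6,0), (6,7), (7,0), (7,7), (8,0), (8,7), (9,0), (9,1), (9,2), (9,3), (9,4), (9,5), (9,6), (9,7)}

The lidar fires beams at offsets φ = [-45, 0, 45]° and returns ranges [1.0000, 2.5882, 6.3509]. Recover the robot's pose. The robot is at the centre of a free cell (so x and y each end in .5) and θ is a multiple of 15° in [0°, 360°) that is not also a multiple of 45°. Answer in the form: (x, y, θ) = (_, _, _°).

(x, y, θ) = (7.5, 6.5, 195°)

Enumerate (i+0.5, j+0.5, θ) over the 46 free cells and 16 admissible headings. For each, cast all 3 beams and compare to the given ranges.
  (5.5, 3.5, 330°): beam 1 = 2.5882 ≠ 1.0000 ✗
  (5.5, 4.5, 240°): beam 1 = 2.5882 ≠ 1.0000 ✗
  (6.5, 3.5, 120°): beam 1 = 3.6235 ≠ 1.0000 ✗
  (7.5, 1.5, 330°): beam 1 = 0.5176 ≠ 1.0000 ✗
  …
  (7.5, 6.5, 195°): r_1=1.0000, r_2=2.5882, r_3=6.3509 — all match ✓
Unique over the lattice → pose = (7.5, 6.5, 195°).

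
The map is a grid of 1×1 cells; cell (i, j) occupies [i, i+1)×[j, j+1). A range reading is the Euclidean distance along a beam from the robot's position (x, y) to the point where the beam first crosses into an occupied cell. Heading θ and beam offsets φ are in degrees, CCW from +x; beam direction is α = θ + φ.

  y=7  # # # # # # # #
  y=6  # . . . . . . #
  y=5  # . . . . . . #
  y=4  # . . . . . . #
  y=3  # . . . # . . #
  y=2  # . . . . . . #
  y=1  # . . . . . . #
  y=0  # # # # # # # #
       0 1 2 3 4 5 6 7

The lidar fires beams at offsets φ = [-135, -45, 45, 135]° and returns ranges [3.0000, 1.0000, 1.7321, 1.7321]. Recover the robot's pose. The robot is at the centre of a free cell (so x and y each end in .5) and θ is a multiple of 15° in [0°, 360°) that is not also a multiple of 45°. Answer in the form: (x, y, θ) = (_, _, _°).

(x, y, θ) = (5.5, 2.5, 195°)

The pose lattice has 35·16 = 560 candidates. Test each by forward raycasting.
  (2.5, 5.5, 150°): beam 1 = 4.6587 ≠ 3.0000 ✗
  (1.5, 2.5, 150°): beam 1 = 2.5882 ≠ 3.0000 ✗
  (4.5, 6.5, 105°): beam 1 = 2.8868 ≠ 3.0000 ✗
  (2.5, 3.5, 120°): beam 1 = 1.5529 ≠ 3.0000 ✗
  (6.5, 2.5, 60°): beam 1 = 1.5529 ≠ 3.0000 ✗
  …
  (5.5, 2.5, 195°): r_1=3.0000, r_2=1.0000, r_3=1.7321, r_4=1.7321 — all match ✓
Only this pose fits every beam.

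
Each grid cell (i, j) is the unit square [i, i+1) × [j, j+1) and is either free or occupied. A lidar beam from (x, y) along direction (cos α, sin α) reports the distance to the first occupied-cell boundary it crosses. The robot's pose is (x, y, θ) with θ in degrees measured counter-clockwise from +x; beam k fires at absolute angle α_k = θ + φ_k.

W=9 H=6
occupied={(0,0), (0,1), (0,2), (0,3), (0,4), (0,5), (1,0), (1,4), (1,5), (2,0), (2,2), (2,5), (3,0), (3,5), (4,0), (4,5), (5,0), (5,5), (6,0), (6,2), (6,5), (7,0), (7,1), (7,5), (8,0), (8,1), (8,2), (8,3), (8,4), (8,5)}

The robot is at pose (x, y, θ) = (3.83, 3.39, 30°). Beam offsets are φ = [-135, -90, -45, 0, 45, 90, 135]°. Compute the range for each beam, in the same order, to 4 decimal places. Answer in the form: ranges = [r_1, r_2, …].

beam 1: φ=-135°, α=255°
  direction (-0.2588, -0.9659); cell (3,3); t to first gridline: x 3.2069, y 0.4038 (then +3.8637 / +1.0353)
    (3,2) via y @ 0.4038
    (3,1) via y @ 1.4390
    (3,0) via y @ 2.4743  # hit
  → r_1 = 2.4743
beam 2: φ=-90°, α=300°
  direction (0.5000, -0.8660); cell (3,3); t to first gridline: x 0.3400, y 0.4503 (then +2.0000 / +1.1547)
    (4,3) via x @ 0.3400
    (4,2) via y @ 0.4503
    (4,1) via y @ 1.6050
    (5,1) via x @ 2.3400
    (5,0) via y @ 2.7597  # hit
  → r_2 = 2.7597
beam 3: φ=-45°, α=345°
  direction (0.9659, -0.2588); cell (3,3); t to first gridline: x 0.1760, y 1.5068 (then +1.0353 / +3.8637)
    (4,3) via x @ 0.1760
    (5,3) via x @ 1.2113
    (5,2) via y @ 1.5068
    (6,2) via x @ 2.2465  # hit
  → r_3 = 2.2465
beam 4: φ=0°, α=30°
  direction (0.8660, 0.5000); cell (3,3); t to first gridline: x 0.1963, y 1.2200 (then +1.1547 / +2.0000)
    (4,3) via x @ 0.1963
    (4,4) via y @ 1.2200
    (5,4) via x @ 1.3510
    (6,4) via x @ 2.5057
    (6,5) via y @ 3.2200  # hit
  → r_4 = 3.2200
beam 5: φ=45°, α=75°
  direction (0.2588, 0.9659); cell (3,3); t to first gridline: x 0.6568, y 0.6315 (then +3.8637 / +1.0353)
    (3,4) via y @ 0.6315
    (4,4) via x @ 0.6568
    (4,5) via y @ 1.6668  # hit
  → r_5 = 1.6668
beam 6: φ=90°, α=120°
  direction (-0.5000, 0.8660); cell (3,3); t to first gridline: x 1.6600, y 0.7044 (then +2.0000 / +1.1547)
    (3,4) via y @ 0.7044
    (2,4) via x @ 1.6600
    (2,5) via y @ 1.8591  # hit
  → r_6 = 1.8591
beam 7: φ=135°, α=165°
  direction (-0.9659, 0.2588); cell (3,3); t to first gridline: x 0.8593, y 2.3569 (then +1.0353 / +3.8637)
    (2,3) via x @ 0.8593
    (1,3) via x @ 1.8946
    (1,4) via y @ 2.3569  # hit
  → r_7 = 2.3569

ranges = [2.4743, 2.7597, 2.2465, 3.2200, 1.6668, 1.8591, 2.3569]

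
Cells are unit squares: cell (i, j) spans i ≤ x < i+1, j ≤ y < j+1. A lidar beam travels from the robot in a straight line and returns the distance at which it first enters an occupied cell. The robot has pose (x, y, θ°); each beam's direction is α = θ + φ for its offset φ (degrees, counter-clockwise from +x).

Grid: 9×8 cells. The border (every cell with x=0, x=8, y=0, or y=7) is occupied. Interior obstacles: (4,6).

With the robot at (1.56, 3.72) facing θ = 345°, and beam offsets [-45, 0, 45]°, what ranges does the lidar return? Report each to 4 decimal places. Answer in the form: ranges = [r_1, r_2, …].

beam 1: φ=-45°, α=300°
  cosα=0.5000 sinα=-0.8660 | (1,3) | tMaxX 0.8800 tMaxY 0.8314 | tΔX 2.0000 tΔY 1.1547
    t=0.8314 [y] (1,2)
    t=0.8800 [x] (2,2)
    t=1.9861 [y] (2,1)
    t=2.8800 [x] (3,1)
    t=3.1408 [y] (3,0) — stop
  → r_1 = 3.1408
beam 2: φ=0°, α=345°
  cosα=0.9659 sinα=-0.2588 | (1,3) | tMaxX 0.4555 tMaxY 2.7819 | tΔX 1.0353 tΔY 3.8637
    t=0.4555 [x] (2,3)
    t=1.4908 [x] (3,3)
    t=2.5261 [x] (4,3)
    t=2.7819 [y] (4,2)
    t=3.5614 [x] (5,2)
    t=4.5966 [x] (6,2)
    t=5.6319 [x] (7,2)
    t=6.6456 [y] (7,1)
    t=6.6672 [x] (8,1) — stop
  → r_2 = 6.6672
beam 3: φ=45°, α=30°
  cosα=0.8660 sinα=0.5000 | (1,3) | tMaxX 0.5081 tMaxY 0.5600 | tΔX 1.1547 tΔY 2.0000
    t=0.5081 [x] (2,3)
    t=0.5600 [y] (2,4)
    t=1.6628 [x] (3,4)
    t=2.5600 [y] (3,5)
    t=2.8175 [x] (4,5)
    t=3.9722 [x] (5,5)
    t=4.5600 [y] (5,6)
    t=5.1269 [x] (6,6)
    t=6.2816 [x] (7,6)
    t=6.5600 [y] (7,7) — stop
  → r_3 = 6.5600

ranges = [3.1408, 6.6672, 6.5600]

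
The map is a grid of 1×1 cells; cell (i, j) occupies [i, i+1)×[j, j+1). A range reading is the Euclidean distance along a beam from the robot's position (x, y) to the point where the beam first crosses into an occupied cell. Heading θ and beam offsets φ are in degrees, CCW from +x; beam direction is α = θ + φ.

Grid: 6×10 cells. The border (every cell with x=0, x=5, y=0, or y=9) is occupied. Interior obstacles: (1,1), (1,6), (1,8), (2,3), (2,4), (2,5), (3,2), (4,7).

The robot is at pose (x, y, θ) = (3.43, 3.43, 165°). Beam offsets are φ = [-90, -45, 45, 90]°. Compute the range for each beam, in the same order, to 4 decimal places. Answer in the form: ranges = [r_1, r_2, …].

ranges = [3.6959, 0.8600, 0.4965, 0.4452]

beam 1: φ=-90°, α=75°
  dir = (cos 75°, sin 75°) = (0.2588, 0.9659); from cell (3,3)
  next x-line at t=2.2023, next y-line at t=0.5901; Δt_x=3.8637, Δt_y=1.0353
    y: enter (3,4) at t=0.5901
    y: enter (3,5) at t=1.6254
    x: enter (4,5) at t=2.2023
    y: enter (4,6) at t=2.6607
    y: enter (4,7) at t=3.6959 ← occupied
  → r_1 = 3.6959
beam 2: φ=-45°, α=120°
  dir = (cos 120°, sin 120°) = (-0.5000, 0.8660); from cell (3,3)
  next x-line at t=0.8600, next y-line at t=0.6582; Δt_x=2.0000, Δt_y=1.1547
    y: enter (3,4) at t=0.6582
    x: enter (2,4) at t=0.8600 ← occupied
  → r_2 = 0.8600
beam 3: φ=45°, α=210°
  dir = (cos 210°, sin 210°) = (-0.8660, -0.5000); from cell (3,3)
  next x-line at t=0.4965, next y-line at t=0.8600; Δt_x=1.1547, Δt_y=2.0000
    x: enter (2,3) at t=0.4965 ← occupied
  → r_3 = 0.4965
beam 4: φ=90°, α=255°
  dir = (cos 255°, sin 255°) = (-0.2588, -0.9659); from cell (3,3)
  next x-line at t=1.6614, next y-line at t=0.4452; Δt_x=3.8637, Δt_y=1.0353
    y: enter (3,2) at t=0.4452 ← occupied
  → r_4 = 0.4452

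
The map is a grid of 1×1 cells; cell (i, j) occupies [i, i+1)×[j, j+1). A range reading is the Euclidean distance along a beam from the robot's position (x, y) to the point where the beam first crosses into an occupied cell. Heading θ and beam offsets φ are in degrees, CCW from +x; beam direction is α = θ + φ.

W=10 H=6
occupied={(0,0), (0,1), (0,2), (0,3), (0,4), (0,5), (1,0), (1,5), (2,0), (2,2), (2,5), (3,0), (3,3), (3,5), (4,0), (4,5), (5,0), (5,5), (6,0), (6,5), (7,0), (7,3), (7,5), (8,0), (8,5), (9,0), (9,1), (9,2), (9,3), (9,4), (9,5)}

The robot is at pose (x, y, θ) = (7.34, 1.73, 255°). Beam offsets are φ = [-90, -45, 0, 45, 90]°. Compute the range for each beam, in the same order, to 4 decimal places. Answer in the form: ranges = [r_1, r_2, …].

beam 1: φ=-90°, α=165°
  dir = (cos 165°, sin 165°) = (-0.9659, 0.2588); from cell (7,1)
  next x-line at t=0.3520, next y-line at t=1.0432; Δt_x=1.0353, Δt_y=3.8637
    x: enter (6,1) at t=0.3520
    y: enter (6,2) at t=1.0432
    x: enter (5,2) at t=1.3873
    x: enter (4,2) at t=2.4225
    x: enter (3,2) at t=3.4578
    x: enter (2,2) at t=4.4931 ← occupied
  → r_1 = 4.4931
beam 2: φ=-45°, α=210°
  dir = (cos 210°, sin 210°) = (-0.8660, -0.5000); from cell (7,1)
  next x-line at t=0.3926, next y-line at t=1.4600; Δt_x=1.1547, Δt_y=2.0000
    x: enter (6,1) at t=0.3926
    y: enter (6,0) at t=1.4600 ← occupied
  → r_2 = 1.4600
beam 3: φ=0°, α=255°
  dir = (cos 255°, sin 255°) = (-0.2588, -0.9659); from cell (7,1)
  next x-line at t=1.3137, next y-line at t=0.7558; Δt_x=3.8637, Δt_y=1.0353
    y: enter (7,0) at t=0.7558 ← occupied
  → r_3 = 0.7558
beam 4: φ=45°, α=300°
  dir = (cos 300°, sin 300°) = (0.5000, -0.8660); from cell (7,1)
  next x-line at t=1.3200, next y-line at t=0.8429; Δt_x=2.0000, Δt_y=1.1547
    y: enter (7,0) at t=0.8429 ← occupied
  → r_4 = 0.8429
beam 5: φ=90°, α=345°
  dir = (cos 345°, sin 345°) = (0.9659, -0.2588); from cell (7,1)
  next x-line at t=0.6833, next y-line at t=2.8205; Δt_x=1.0353, Δt_y=3.8637
    x: enter (8,1) at t=0.6833
    x: enter (9,1) at t=1.7186 ← occupied
  → r_5 = 1.7186

ranges = [4.4931, 1.4600, 0.7558, 0.8429, 1.7186]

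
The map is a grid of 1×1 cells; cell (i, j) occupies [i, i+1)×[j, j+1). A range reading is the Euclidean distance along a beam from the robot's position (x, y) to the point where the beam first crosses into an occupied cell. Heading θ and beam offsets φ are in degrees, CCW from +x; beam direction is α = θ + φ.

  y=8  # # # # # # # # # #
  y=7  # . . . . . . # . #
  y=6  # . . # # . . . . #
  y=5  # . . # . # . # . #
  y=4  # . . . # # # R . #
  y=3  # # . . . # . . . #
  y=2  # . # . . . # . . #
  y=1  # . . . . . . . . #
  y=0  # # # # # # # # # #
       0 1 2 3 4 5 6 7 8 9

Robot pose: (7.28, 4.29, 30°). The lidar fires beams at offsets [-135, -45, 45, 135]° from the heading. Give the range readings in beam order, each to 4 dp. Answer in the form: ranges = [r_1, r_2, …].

beam 1: φ=-135°, α=255°
  cosα=-0.2588 sinα=-0.9659 | (7,4) | tMaxX 1.0818 tMaxY 0.3002 | tΔX 3.8637 tΔY 1.0353
    t=0.3002 [y] (7,3)
    t=1.0818 [x] (6,3)
    t=1.3355 [y] (6,2) — stop
  → r_1 = 1.3355
beam 2: φ=-45°, α=345°
  cosα=0.9659 sinα=-0.2588 | (7,4) | tMaxX 0.7454 tMaxY 1.1205 | tΔX 1.0353 tΔY 3.8637
    t=0.7454 [x] (8,4)
    t=1.1205 [y] (8,3)
    t=1.7807 [x] (9,3) — stop
  → r_2 = 1.7807
beam 3: φ=45°, α=75°
  cosα=0.2588 sinα=0.9659 | (7,4) | tMaxX 2.7819 tMaxY 0.7350 | tΔX 3.8637 tΔY 1.0353
    t=0.7350 [y] (7,5) — stop
  → r_3 = 0.7350
beam 4: φ=135°, α=165°
  cosα=-0.9659 sinα=0.2588 | (7,4) | tMaxX 0.2899 tMaxY 2.7432 | tΔX 1.0353 tΔY 3.8637
    t=0.2899 [x] (6,4) — stop
  → r_4 = 0.2899

ranges = [1.3355, 1.7807, 0.7350, 0.2899]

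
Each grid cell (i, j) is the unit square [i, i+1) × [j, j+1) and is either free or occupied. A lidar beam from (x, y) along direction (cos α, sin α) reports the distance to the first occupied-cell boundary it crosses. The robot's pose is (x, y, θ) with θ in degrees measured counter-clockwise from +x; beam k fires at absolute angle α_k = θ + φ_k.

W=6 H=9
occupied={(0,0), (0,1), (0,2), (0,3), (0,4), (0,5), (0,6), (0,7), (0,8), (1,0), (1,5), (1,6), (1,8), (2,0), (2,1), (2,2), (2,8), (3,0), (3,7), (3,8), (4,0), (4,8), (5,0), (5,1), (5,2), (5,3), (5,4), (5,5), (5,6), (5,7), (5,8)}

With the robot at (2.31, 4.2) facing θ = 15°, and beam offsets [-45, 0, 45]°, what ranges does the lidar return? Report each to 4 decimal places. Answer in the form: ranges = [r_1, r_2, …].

beam 1: φ=-45°, α=330°
  direction (0.8660, -0.5000); cell (2,4); t to first gridline: x 0.7967, y 0.4000 (then +1.1547 / +2.0000)
    (2,3) via y @ 0.4000
    (3,3) via x @ 0.7967
    (4,3) via x @ 1.9514
    (4,2) via y @ 2.4000
    (5,2) via x @ 3.1061  # hit
  → r_1 = 3.1061
beam 2: φ=0°, α=15°
  direction (0.9659, 0.2588); cell (2,4); t to first gridline: x 0.7143, y 3.0910 (then +1.0353 / +3.8637)
    (3,4) via x @ 0.7143
    (4,4) via x @ 1.7496
    (5,4) via x @ 2.7849  # hit
  → r_2 = 2.7849
beam 3: φ=45°, α=60°
  direction (0.5000, 0.8660); cell (2,4); t to first gridline: x 1.3800, y 0.9238 (then +2.0000 / +1.1547)
    (2,5) via y @ 0.9238
    (3,5) via x @ 1.3800
    (3,6) via y @ 2.0785
    (3,7) via y @ 3.2332  # hit
  → r_3 = 3.2332

ranges = [3.1061, 2.7849, 3.2332]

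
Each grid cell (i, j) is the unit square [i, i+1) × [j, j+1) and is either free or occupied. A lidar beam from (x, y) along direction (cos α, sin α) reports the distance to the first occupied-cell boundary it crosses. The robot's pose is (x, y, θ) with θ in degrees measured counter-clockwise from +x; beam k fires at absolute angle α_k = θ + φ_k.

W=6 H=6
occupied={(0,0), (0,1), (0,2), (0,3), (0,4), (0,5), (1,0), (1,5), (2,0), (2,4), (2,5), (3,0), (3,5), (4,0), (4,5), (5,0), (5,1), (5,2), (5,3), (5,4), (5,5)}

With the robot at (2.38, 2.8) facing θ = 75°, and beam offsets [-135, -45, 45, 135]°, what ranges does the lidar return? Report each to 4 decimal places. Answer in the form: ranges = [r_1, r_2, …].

ranges = [2.0785, 3.0253, 2.5403, 1.5935]

beam 1: φ=-135°, α=300°
  direction (0.5000, -0.8660); cell (2,2); t to first gridline: x 1.2400, y 0.9238 (then +2.0000 / +1.1547)
    (2,1) via y @ 0.9238
    (3,1) via x @ 1.2400
    (3,0) via y @ 2.0785  # hit
  → r_1 = 2.0785
beam 2: φ=-45°, α=30°
  direction (0.8660, 0.5000); cell (2,2); t to first gridline: x 0.7159, y 0.4000 (then +1.1547 / +2.0000)
    (2,3) via y @ 0.4000
    (3,3) via x @ 0.7159
    (4,3) via x @ 1.8706
    (4,4) via y @ 2.4000
    (5,4) via x @ 3.0253  # hit
  → r_2 = 3.0253
beam 3: φ=45°, α=120°
  direction (-0.5000, 0.8660); cell (2,2); t to first gridline: x 0.7600, y 0.2309 (then +2.0000 / +1.1547)
    (2,3) via y @ 0.2309
    (1,3) via x @ 0.7600
    (1,4) via y @ 1.3856
    (1,5) via y @ 2.5403  # hit
  → r_3 = 2.5403
beam 4: φ=135°, α=210°
  direction (-0.8660, -0.5000); cell (2,2); t to first gridline: x 0.4388, y 1.6000 (then +1.1547 / +2.0000)
    (1,2) via x @ 0.4388
    (0,2) via x @ 1.5935  # hit
  → r_4 = 1.5935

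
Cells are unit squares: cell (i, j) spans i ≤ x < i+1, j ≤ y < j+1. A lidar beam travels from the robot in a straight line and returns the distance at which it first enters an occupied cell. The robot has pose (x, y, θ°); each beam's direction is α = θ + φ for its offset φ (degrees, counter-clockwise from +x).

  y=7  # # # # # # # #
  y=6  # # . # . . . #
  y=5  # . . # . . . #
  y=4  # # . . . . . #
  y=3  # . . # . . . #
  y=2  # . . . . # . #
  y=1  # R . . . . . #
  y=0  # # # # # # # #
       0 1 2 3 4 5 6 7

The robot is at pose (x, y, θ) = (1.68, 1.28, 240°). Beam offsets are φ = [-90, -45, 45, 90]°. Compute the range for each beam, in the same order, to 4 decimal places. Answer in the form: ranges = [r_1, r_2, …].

ranges = [0.7852, 0.7040, 0.2899, 0.5600]

beam 1: φ=-90°, α=150°
  d=(-0.8660,0.5000)  start (1,1)  tX=0.7852 tY=1.4400  stride 1/|dx|=1.1547 1/|dy|=2.0000
    cross x-line → (0,1), t=0.7852 (wall)
  → r_1 = 0.7852
beam 2: φ=-45°, α=195°
  d=(-0.9659,-0.2588)  start (1,1)  tX=0.7040 tY=1.0818  stride 1/|dx|=1.0353 1/|dy|=3.8637
    cross x-line → (0,1), t=0.7040 (wall)
  → r_2 = 0.7040
beam 3: φ=45°, α=285°
  d=(0.2588,-0.9659)  start (1,1)  tX=1.2364 tY=0.2899  stride 1/|dx|=3.8637 1/|dy|=1.0353
    cross y-line → (1,0), t=0.2899 (wall)
  → r_3 = 0.2899
beam 4: φ=90°, α=330°
  d=(0.8660,-0.5000)  start (1,1)  tX=0.3695 tY=0.5600  stride 1/|dx|=1.1547 1/|dy|=2.0000
    cross x-line → (2,1), t=0.3695
    cross y-line → (2,0), t=0.5600 (wall)
  → r_4 = 0.5600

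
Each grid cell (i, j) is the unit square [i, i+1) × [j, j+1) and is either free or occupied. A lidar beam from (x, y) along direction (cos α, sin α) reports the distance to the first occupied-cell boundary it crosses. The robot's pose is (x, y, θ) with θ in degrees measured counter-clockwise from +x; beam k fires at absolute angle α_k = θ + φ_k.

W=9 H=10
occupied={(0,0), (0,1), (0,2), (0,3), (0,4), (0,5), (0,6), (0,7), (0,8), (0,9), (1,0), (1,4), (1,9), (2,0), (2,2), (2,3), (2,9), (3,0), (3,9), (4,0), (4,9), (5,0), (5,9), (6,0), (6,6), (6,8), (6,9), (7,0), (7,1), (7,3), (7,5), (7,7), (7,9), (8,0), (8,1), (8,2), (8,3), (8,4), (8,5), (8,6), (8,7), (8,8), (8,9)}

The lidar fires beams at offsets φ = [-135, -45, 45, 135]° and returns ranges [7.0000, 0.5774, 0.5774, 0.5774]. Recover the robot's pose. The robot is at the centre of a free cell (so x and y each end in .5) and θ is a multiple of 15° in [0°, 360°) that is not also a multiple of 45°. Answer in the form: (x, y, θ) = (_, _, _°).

(x, y, θ) = (7.5, 4.5, 345°)

The pose lattice has 47·16 = 752 candidates. Test each by forward raycasting.
  (7.5, 8.5, 210°): beam 1 = 0.5176 ≠ 7.0000 ✗
  (7.5, 4.5, 210°): beam 1 = 0.5176 ≠ 7.0000 ✗
  (5.5, 5.5, 285°): beam 1 = 5.1962 ≠ 7.0000 ✗
  (3.5, 3.5, 345°): beam 1 = 0.5774 ≠ 7.0000 ✗
  …
  (7.5, 4.5, 345°): r_1=7.0000, r_2=0.5774, r_3=0.5774, r_4=0.5774 — all match ✓
Only this pose fits every beam.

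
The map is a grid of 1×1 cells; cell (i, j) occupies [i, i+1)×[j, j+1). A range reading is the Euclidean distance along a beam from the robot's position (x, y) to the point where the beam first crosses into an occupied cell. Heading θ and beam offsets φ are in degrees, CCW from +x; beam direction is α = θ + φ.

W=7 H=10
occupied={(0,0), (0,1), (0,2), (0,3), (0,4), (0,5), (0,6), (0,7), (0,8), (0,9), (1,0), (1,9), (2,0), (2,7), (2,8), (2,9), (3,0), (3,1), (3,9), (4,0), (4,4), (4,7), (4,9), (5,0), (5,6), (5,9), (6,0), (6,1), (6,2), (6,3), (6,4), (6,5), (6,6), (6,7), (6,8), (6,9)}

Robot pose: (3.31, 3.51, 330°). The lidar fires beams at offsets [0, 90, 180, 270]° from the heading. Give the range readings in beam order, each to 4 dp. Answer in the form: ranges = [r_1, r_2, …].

beam 1: φ=0°, α=330°
  direction (0.8660, -0.5000); cell (3,3); t to first gridline: x 0.7967, y 1.0200 (then +1.1547 / +2.0000)
    (4,3) via x @ 0.7967
    (4,2) via y @ 1.0200
    (5,2) via x @ 1.9514
    (5,1) via y @ 3.0200
    (6,1) via x @ 3.1061  # hit
  → r_1 = 3.1061
beam 2: φ=90°, α=60°
  direction (0.5000, 0.8660); cell (3,3); t to first gridline: x 1.3800, y 0.5658 (then +2.0000 / +1.1547)
    (3,4) via y @ 0.5658
    (4,4) via x @ 1.3800  # hit
  → r_2 = 1.3800
beam 3: φ=180°, α=150°
  direction (-0.8660, 0.5000); cell (3,3); t to first gridline: x 0.3580, y 0.9800 (then +1.1547 / +2.0000)
    (2,3) via x @ 0.3580
    (2,4) via y @ 0.9800
    (1,4) via x @ 1.5127
    (0,4) via x @ 2.6674  # hit
  → r_3 = 2.6674
beam 4: φ=270°, α=240°
  direction (-0.5000, -0.8660); cell (3,3); t to first gridline: x 0.6200, y 0.5889 (then +2.0000 / +1.1547)
    (3,2) via y @ 0.5889
    (2,2) via x @ 0.6200
    (2,1) via y @ 1.7436
    (1,1) via x @ 2.6200
    (1,0) via y @ 2.8983  # hit
  → r_4 = 2.8983

ranges = [3.1061, 1.3800, 2.6674, 2.8983]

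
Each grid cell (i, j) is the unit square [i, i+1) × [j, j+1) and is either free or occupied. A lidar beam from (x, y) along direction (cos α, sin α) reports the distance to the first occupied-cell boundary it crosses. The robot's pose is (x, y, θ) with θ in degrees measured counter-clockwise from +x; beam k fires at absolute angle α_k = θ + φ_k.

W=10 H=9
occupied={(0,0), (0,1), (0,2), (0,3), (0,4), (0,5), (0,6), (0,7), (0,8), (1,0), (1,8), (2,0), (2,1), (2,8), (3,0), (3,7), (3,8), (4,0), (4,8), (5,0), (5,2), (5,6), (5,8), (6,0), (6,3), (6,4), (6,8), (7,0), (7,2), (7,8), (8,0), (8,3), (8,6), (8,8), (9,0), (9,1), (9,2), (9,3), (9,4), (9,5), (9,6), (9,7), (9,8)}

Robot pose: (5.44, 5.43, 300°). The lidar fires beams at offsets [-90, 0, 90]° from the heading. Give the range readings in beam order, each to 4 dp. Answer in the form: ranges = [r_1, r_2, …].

beam 1: φ=-90°, α=210°
  cosα=-0.8660 sinα=-0.5000 | (5,5) | tMaxX 0.5081 tMaxY 0.8600 | tΔX 1.1547 tΔY 2.0000
    t=0.5081 [x] (4,5)
    t=0.8600 [y] (4,4)
    t=1.6628 [x] (3,4)
    t=2.8175 [x] (2,4)
    t=2.8600 [y] (2,3)
    t=3.9722 [x] (1,3)
    t=4.8600 [y] (1,2)
    t=5.1269 [x] (0,2) — stop
  → r_1 = 5.1269
beam 2: φ=0°, α=300°
  cosα=0.5000 sinα=-0.8660 | (5,5) | tMaxX 1.1200 tMaxY 0.4965 | tΔX 2.0000 tΔY 1.1547
    t=0.4965 [y] (5,4)
    t=1.1200 [x] (6,4) — stop
  → r_2 = 1.1200
beam 3: φ=90°, α=30°
  cosα=0.8660 sinα=0.5000 | (5,5) | tMaxX 0.6466 tMaxY 1.1400 | tΔX 1.1547 tΔY 2.0000
    t=0.6466 [x] (6,5)
    t=1.1400 [y] (6,6)
    t=1.8013 [x] (7,6)
    t=2.9560 [x] (8,6) — stop
  → r_3 = 2.9560

ranges = [5.1269, 1.1200, 2.9560]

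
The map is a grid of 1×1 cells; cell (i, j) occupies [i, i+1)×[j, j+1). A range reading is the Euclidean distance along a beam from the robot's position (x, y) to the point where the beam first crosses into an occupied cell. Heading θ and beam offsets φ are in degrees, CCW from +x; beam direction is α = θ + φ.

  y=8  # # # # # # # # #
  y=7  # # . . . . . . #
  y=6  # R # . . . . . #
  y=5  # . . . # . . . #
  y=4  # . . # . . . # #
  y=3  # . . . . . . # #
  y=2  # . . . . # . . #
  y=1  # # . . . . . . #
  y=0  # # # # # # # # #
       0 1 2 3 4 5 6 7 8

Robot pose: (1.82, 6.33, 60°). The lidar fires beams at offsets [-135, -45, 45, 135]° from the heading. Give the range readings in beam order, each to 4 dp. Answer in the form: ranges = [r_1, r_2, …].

ranges = [5.5180, 0.1863, 0.6936, 0.8489]

beam 1: φ=-135°, α=285°
  direction (0.2588, -0.9659); cell (1,6); t to first gridline: x 0.6955, y 0.3416 (then +3.8637 / +1.0353)
    (1,5) via y @ 0.3416
    (2,5) via x @ 0.6955
    (2,4) via y @ 1.3769
    (2,3) via y @ 2.4122
    (2,2) via y @ 3.4475
    (2,1) via y @ 4.4827
    (3,1) via x @ 4.5592
    (3,0) via y @ 5.5180  # hit
  → r_1 = 5.5180
beam 2: φ=-45°, α=15°
  direction (0.9659, 0.2588); cell (1,6); t to first gridline: x 0.1863, y 2.5887 (then +1.0353 / +3.8637)
    (2,6) via x @ 0.1863  # hit
  → r_2 = 0.1863
beam 3: φ=45°, α=105°
  direction (-0.2588, 0.9659); cell (1,6); t to first gridline: x 3.1682, y 0.6936 (then +3.8637 / +1.0353)
    (1,7) via y @ 0.6936  # hit
  → r_3 = 0.6936
beam 4: φ=135°, α=195°
  direction (-0.9659, -0.2588); cell (1,6); t to first gridline: x 0.8489, y 1.2750 (then +1.0353 / +3.8637)
    (0,6) via x @ 0.8489  # hit
  → r_4 = 0.8489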